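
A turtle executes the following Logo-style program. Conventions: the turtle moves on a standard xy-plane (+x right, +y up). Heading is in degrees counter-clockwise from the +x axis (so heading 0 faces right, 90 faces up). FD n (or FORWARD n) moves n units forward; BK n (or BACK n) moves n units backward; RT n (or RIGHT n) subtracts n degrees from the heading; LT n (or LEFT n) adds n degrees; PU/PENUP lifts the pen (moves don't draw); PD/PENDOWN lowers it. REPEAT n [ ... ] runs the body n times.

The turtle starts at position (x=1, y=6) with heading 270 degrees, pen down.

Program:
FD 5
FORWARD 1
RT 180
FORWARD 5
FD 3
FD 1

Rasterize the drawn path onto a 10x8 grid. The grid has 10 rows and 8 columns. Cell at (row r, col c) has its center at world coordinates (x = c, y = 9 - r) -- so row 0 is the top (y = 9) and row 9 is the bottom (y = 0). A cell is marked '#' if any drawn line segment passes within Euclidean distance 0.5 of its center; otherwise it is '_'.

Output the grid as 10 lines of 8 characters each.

Answer: _#______
_#______
_#______
_#______
_#______
_#______
_#______
_#______
_#______
_#______

Derivation:
Segment 0: (1,6) -> (1,1)
Segment 1: (1,1) -> (1,0)
Segment 2: (1,0) -> (1,5)
Segment 3: (1,5) -> (1,8)
Segment 4: (1,8) -> (1,9)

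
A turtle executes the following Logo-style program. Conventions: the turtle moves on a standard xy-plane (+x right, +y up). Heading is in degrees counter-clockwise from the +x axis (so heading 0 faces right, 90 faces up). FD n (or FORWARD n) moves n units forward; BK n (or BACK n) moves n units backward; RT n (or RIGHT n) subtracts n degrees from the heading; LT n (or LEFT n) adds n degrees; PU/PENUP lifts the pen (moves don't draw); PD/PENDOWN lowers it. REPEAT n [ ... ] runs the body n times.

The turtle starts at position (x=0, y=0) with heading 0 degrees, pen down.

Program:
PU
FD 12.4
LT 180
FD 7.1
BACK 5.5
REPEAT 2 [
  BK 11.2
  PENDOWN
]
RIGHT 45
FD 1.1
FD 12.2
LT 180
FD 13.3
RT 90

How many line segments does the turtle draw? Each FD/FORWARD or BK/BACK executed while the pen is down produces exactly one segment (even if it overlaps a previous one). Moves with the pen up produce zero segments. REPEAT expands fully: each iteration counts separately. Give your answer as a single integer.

Executing turtle program step by step:
Start: pos=(0,0), heading=0, pen down
PU: pen up
FD 12.4: (0,0) -> (12.4,0) [heading=0, move]
LT 180: heading 0 -> 180
FD 7.1: (12.4,0) -> (5.3,0) [heading=180, move]
BK 5.5: (5.3,0) -> (10.8,0) [heading=180, move]
REPEAT 2 [
  -- iteration 1/2 --
  BK 11.2: (10.8,0) -> (22,0) [heading=180, move]
  PD: pen down
  -- iteration 2/2 --
  BK 11.2: (22,0) -> (33.2,0) [heading=180, draw]
  PD: pen down
]
RT 45: heading 180 -> 135
FD 1.1: (33.2,0) -> (32.422,0.778) [heading=135, draw]
FD 12.2: (32.422,0.778) -> (23.795,9.405) [heading=135, draw]
LT 180: heading 135 -> 315
FD 13.3: (23.795,9.405) -> (33.2,0) [heading=315, draw]
RT 90: heading 315 -> 225
Final: pos=(33.2,0), heading=225, 4 segment(s) drawn
Segments drawn: 4

Answer: 4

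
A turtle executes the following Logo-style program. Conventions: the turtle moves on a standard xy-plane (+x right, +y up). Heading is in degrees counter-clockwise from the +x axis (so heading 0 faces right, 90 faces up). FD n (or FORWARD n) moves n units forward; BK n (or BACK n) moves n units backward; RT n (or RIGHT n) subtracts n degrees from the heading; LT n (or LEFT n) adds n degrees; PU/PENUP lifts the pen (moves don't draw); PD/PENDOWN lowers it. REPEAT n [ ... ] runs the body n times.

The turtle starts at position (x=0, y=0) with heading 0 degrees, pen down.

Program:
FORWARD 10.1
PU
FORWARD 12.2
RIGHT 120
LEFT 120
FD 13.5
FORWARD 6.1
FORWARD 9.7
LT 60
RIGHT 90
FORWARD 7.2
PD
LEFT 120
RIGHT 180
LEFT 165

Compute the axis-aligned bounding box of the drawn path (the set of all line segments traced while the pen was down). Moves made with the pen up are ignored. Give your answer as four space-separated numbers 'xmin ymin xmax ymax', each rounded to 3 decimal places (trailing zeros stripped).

Answer: 0 0 10.1 0

Derivation:
Executing turtle program step by step:
Start: pos=(0,0), heading=0, pen down
FD 10.1: (0,0) -> (10.1,0) [heading=0, draw]
PU: pen up
FD 12.2: (10.1,0) -> (22.3,0) [heading=0, move]
RT 120: heading 0 -> 240
LT 120: heading 240 -> 0
FD 13.5: (22.3,0) -> (35.8,0) [heading=0, move]
FD 6.1: (35.8,0) -> (41.9,0) [heading=0, move]
FD 9.7: (41.9,0) -> (51.6,0) [heading=0, move]
LT 60: heading 0 -> 60
RT 90: heading 60 -> 330
FD 7.2: (51.6,0) -> (57.835,-3.6) [heading=330, move]
PD: pen down
LT 120: heading 330 -> 90
RT 180: heading 90 -> 270
LT 165: heading 270 -> 75
Final: pos=(57.835,-3.6), heading=75, 1 segment(s) drawn

Segment endpoints: x in {0, 10.1}, y in {0}
xmin=0, ymin=0, xmax=10.1, ymax=0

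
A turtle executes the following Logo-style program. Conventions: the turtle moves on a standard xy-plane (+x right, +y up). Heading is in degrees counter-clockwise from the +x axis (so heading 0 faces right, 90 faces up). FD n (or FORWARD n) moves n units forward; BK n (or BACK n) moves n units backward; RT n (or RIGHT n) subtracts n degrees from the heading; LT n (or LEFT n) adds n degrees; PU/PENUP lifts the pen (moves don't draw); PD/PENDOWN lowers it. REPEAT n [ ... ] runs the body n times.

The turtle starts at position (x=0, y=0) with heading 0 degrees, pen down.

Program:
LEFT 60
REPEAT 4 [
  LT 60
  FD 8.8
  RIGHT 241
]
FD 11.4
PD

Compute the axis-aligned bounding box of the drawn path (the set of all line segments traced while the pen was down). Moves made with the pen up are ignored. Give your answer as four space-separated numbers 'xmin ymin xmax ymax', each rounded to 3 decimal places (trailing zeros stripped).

Executing turtle program step by step:
Start: pos=(0,0), heading=0, pen down
LT 60: heading 0 -> 60
REPEAT 4 [
  -- iteration 1/4 --
  LT 60: heading 60 -> 120
  FD 8.8: (0,0) -> (-4.4,7.621) [heading=120, draw]
  RT 241: heading 120 -> 239
  -- iteration 2/4 --
  LT 60: heading 239 -> 299
  FD 8.8: (-4.4,7.621) -> (-0.134,-0.076) [heading=299, draw]
  RT 241: heading 299 -> 58
  -- iteration 3/4 --
  LT 60: heading 58 -> 118
  FD 8.8: (-0.134,-0.076) -> (-4.265,7.694) [heading=118, draw]
  RT 241: heading 118 -> 237
  -- iteration 4/4 --
  LT 60: heading 237 -> 297
  FD 8.8: (-4.265,7.694) -> (-0.27,-0.147) [heading=297, draw]
  RT 241: heading 297 -> 56
]
FD 11.4: (-0.27,-0.147) -> (6.105,9.304) [heading=56, draw]
PD: pen down
Final: pos=(6.105,9.304), heading=56, 5 segment(s) drawn

Segment endpoints: x in {-4.4, -4.265, -0.27, -0.134, 0, 6.105}, y in {-0.147, -0.076, 0, 7.621, 7.694, 9.304}
xmin=-4.4, ymin=-0.147, xmax=6.105, ymax=9.304

Answer: -4.4 -0.147 6.105 9.304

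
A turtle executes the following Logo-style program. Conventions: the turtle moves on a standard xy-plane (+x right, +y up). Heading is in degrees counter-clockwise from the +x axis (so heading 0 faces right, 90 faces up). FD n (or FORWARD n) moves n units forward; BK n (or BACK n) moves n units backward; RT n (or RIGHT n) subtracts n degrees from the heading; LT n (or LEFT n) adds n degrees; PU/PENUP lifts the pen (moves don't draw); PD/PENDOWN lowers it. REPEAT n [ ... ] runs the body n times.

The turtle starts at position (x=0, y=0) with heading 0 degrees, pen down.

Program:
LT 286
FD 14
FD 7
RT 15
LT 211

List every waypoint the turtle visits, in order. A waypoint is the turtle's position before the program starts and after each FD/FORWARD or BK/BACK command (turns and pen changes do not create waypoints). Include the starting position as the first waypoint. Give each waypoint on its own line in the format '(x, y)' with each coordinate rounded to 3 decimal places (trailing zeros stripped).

Answer: (0, 0)
(3.859, -13.458)
(5.788, -20.186)

Derivation:
Executing turtle program step by step:
Start: pos=(0,0), heading=0, pen down
LT 286: heading 0 -> 286
FD 14: (0,0) -> (3.859,-13.458) [heading=286, draw]
FD 7: (3.859,-13.458) -> (5.788,-20.186) [heading=286, draw]
RT 15: heading 286 -> 271
LT 211: heading 271 -> 122
Final: pos=(5.788,-20.186), heading=122, 2 segment(s) drawn
Waypoints (3 total):
(0, 0)
(3.859, -13.458)
(5.788, -20.186)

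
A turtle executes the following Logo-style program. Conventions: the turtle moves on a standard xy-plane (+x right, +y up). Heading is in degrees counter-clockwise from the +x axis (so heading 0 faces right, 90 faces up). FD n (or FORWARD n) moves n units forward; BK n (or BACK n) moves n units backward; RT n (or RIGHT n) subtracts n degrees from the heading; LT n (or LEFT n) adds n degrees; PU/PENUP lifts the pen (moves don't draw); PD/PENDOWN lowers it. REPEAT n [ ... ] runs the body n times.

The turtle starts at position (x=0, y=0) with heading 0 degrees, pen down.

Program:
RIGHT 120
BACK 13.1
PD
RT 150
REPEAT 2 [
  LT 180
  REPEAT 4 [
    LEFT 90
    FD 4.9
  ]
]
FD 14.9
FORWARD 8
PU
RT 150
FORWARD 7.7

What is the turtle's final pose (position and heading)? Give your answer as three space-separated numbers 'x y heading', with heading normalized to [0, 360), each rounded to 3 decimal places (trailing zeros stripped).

Executing turtle program step by step:
Start: pos=(0,0), heading=0, pen down
RT 120: heading 0 -> 240
BK 13.1: (0,0) -> (6.55,11.345) [heading=240, draw]
PD: pen down
RT 150: heading 240 -> 90
REPEAT 2 [
  -- iteration 1/2 --
  LT 180: heading 90 -> 270
  REPEAT 4 [
    -- iteration 1/4 --
    LT 90: heading 270 -> 0
    FD 4.9: (6.55,11.345) -> (11.45,11.345) [heading=0, draw]
    -- iteration 2/4 --
    LT 90: heading 0 -> 90
    FD 4.9: (11.45,11.345) -> (11.45,16.245) [heading=90, draw]
    -- iteration 3/4 --
    LT 90: heading 90 -> 180
    FD 4.9: (11.45,16.245) -> (6.55,16.245) [heading=180, draw]
    -- iteration 4/4 --
    LT 90: heading 180 -> 270
    FD 4.9: (6.55,16.245) -> (6.55,11.345) [heading=270, draw]
  ]
  -- iteration 2/2 --
  LT 180: heading 270 -> 90
  REPEAT 4 [
    -- iteration 1/4 --
    LT 90: heading 90 -> 180
    FD 4.9: (6.55,11.345) -> (1.65,11.345) [heading=180, draw]
    -- iteration 2/4 --
    LT 90: heading 180 -> 270
    FD 4.9: (1.65,11.345) -> (1.65,6.445) [heading=270, draw]
    -- iteration 3/4 --
    LT 90: heading 270 -> 0
    FD 4.9: (1.65,6.445) -> (6.55,6.445) [heading=0, draw]
    -- iteration 4/4 --
    LT 90: heading 0 -> 90
    FD 4.9: (6.55,6.445) -> (6.55,11.345) [heading=90, draw]
  ]
]
FD 14.9: (6.55,11.345) -> (6.55,26.245) [heading=90, draw]
FD 8: (6.55,26.245) -> (6.55,34.245) [heading=90, draw]
PU: pen up
RT 150: heading 90 -> 300
FD 7.7: (6.55,34.245) -> (10.4,27.577) [heading=300, move]
Final: pos=(10.4,27.577), heading=300, 11 segment(s) drawn

Answer: 10.4 27.577 300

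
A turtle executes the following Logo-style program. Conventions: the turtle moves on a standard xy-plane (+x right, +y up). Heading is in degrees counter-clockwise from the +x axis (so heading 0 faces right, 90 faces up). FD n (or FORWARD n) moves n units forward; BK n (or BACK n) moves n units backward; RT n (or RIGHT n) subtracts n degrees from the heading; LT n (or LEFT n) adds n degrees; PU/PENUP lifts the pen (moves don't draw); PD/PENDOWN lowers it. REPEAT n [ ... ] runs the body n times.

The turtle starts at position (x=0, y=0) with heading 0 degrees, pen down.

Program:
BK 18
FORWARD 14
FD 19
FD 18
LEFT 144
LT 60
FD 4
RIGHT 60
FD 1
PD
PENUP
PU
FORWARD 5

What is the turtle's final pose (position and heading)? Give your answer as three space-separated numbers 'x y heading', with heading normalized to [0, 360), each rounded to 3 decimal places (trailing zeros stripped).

Answer: 24.492 1.9 144

Derivation:
Executing turtle program step by step:
Start: pos=(0,0), heading=0, pen down
BK 18: (0,0) -> (-18,0) [heading=0, draw]
FD 14: (-18,0) -> (-4,0) [heading=0, draw]
FD 19: (-4,0) -> (15,0) [heading=0, draw]
FD 18: (15,0) -> (33,0) [heading=0, draw]
LT 144: heading 0 -> 144
LT 60: heading 144 -> 204
FD 4: (33,0) -> (29.346,-1.627) [heading=204, draw]
RT 60: heading 204 -> 144
FD 1: (29.346,-1.627) -> (28.537,-1.039) [heading=144, draw]
PD: pen down
PU: pen up
PU: pen up
FD 5: (28.537,-1.039) -> (24.492,1.9) [heading=144, move]
Final: pos=(24.492,1.9), heading=144, 6 segment(s) drawn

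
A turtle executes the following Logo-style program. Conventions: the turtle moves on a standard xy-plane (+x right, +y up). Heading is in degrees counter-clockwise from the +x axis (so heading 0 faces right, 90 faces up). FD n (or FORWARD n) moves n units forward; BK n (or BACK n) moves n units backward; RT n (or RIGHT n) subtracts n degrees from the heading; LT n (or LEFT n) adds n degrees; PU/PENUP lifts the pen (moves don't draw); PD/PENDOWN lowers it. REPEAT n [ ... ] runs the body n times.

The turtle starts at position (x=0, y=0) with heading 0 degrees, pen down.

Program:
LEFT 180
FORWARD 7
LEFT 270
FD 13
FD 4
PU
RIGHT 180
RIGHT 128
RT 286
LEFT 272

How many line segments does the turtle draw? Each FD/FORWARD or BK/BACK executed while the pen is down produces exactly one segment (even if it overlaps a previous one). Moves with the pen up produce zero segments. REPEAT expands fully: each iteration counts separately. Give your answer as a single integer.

Answer: 3

Derivation:
Executing turtle program step by step:
Start: pos=(0,0), heading=0, pen down
LT 180: heading 0 -> 180
FD 7: (0,0) -> (-7,0) [heading=180, draw]
LT 270: heading 180 -> 90
FD 13: (-7,0) -> (-7,13) [heading=90, draw]
FD 4: (-7,13) -> (-7,17) [heading=90, draw]
PU: pen up
RT 180: heading 90 -> 270
RT 128: heading 270 -> 142
RT 286: heading 142 -> 216
LT 272: heading 216 -> 128
Final: pos=(-7,17), heading=128, 3 segment(s) drawn
Segments drawn: 3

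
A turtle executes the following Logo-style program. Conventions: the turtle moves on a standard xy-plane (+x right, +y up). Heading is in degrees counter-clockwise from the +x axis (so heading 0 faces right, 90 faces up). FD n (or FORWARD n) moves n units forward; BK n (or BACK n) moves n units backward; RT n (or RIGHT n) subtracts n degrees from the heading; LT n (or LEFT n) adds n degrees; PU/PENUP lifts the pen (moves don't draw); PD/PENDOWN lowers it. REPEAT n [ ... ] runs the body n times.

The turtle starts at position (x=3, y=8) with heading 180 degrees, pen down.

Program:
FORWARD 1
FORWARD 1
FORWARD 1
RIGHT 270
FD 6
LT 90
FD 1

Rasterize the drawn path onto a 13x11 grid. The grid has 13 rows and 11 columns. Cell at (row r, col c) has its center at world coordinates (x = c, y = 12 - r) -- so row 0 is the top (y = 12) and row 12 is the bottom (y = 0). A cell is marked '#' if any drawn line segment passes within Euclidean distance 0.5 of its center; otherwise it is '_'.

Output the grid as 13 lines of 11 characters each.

Segment 0: (3,8) -> (2,8)
Segment 1: (2,8) -> (1,8)
Segment 2: (1,8) -> (0,8)
Segment 3: (0,8) -> (0,2)
Segment 4: (0,2) -> (1,2)

Answer: ___________
___________
___________
___________
####_______
#__________
#__________
#__________
#__________
#__________
##_________
___________
___________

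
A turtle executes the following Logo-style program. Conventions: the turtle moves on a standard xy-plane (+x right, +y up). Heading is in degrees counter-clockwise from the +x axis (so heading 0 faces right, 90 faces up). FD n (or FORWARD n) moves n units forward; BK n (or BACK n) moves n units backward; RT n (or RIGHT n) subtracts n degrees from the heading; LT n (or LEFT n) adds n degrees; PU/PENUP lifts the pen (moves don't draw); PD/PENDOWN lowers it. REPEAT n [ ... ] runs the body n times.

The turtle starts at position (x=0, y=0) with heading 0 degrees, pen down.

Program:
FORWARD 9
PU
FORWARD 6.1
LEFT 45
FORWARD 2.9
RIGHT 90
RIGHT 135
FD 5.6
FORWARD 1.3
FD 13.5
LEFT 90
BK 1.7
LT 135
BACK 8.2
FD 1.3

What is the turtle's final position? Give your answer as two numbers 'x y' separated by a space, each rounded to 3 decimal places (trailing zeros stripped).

Answer: -8.128 -1.128

Derivation:
Executing turtle program step by step:
Start: pos=(0,0), heading=0, pen down
FD 9: (0,0) -> (9,0) [heading=0, draw]
PU: pen up
FD 6.1: (9,0) -> (15.1,0) [heading=0, move]
LT 45: heading 0 -> 45
FD 2.9: (15.1,0) -> (17.151,2.051) [heading=45, move]
RT 90: heading 45 -> 315
RT 135: heading 315 -> 180
FD 5.6: (17.151,2.051) -> (11.551,2.051) [heading=180, move]
FD 1.3: (11.551,2.051) -> (10.251,2.051) [heading=180, move]
FD 13.5: (10.251,2.051) -> (-3.249,2.051) [heading=180, move]
LT 90: heading 180 -> 270
BK 1.7: (-3.249,2.051) -> (-3.249,3.751) [heading=270, move]
LT 135: heading 270 -> 45
BK 8.2: (-3.249,3.751) -> (-9.048,-2.048) [heading=45, move]
FD 1.3: (-9.048,-2.048) -> (-8.128,-1.128) [heading=45, move]
Final: pos=(-8.128,-1.128), heading=45, 1 segment(s) drawn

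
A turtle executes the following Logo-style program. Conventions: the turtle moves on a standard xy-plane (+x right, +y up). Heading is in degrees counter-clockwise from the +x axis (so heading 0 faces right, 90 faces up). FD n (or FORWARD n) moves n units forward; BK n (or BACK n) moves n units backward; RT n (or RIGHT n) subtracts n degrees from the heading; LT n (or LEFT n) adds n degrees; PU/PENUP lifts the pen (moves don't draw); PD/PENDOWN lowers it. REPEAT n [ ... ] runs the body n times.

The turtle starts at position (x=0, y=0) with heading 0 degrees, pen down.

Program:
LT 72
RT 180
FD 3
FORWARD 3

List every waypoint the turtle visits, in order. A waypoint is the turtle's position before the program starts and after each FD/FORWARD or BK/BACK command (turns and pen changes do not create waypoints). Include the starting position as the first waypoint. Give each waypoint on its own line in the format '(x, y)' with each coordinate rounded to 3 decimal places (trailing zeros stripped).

Executing turtle program step by step:
Start: pos=(0,0), heading=0, pen down
LT 72: heading 0 -> 72
RT 180: heading 72 -> 252
FD 3: (0,0) -> (-0.927,-2.853) [heading=252, draw]
FD 3: (-0.927,-2.853) -> (-1.854,-5.706) [heading=252, draw]
Final: pos=(-1.854,-5.706), heading=252, 2 segment(s) drawn
Waypoints (3 total):
(0, 0)
(-0.927, -2.853)
(-1.854, -5.706)

Answer: (0, 0)
(-0.927, -2.853)
(-1.854, -5.706)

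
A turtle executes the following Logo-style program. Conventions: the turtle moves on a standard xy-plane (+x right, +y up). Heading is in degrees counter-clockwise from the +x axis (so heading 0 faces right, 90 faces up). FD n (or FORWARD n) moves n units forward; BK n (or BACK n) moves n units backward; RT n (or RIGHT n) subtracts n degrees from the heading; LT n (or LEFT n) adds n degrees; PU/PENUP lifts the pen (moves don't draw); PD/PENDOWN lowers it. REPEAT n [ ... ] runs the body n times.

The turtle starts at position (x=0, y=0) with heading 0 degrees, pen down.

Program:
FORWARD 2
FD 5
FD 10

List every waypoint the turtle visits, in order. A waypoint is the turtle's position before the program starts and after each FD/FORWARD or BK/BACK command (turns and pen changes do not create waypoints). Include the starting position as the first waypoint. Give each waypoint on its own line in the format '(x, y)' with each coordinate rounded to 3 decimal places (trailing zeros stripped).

Executing turtle program step by step:
Start: pos=(0,0), heading=0, pen down
FD 2: (0,0) -> (2,0) [heading=0, draw]
FD 5: (2,0) -> (7,0) [heading=0, draw]
FD 10: (7,0) -> (17,0) [heading=0, draw]
Final: pos=(17,0), heading=0, 3 segment(s) drawn
Waypoints (4 total):
(0, 0)
(2, 0)
(7, 0)
(17, 0)

Answer: (0, 0)
(2, 0)
(7, 0)
(17, 0)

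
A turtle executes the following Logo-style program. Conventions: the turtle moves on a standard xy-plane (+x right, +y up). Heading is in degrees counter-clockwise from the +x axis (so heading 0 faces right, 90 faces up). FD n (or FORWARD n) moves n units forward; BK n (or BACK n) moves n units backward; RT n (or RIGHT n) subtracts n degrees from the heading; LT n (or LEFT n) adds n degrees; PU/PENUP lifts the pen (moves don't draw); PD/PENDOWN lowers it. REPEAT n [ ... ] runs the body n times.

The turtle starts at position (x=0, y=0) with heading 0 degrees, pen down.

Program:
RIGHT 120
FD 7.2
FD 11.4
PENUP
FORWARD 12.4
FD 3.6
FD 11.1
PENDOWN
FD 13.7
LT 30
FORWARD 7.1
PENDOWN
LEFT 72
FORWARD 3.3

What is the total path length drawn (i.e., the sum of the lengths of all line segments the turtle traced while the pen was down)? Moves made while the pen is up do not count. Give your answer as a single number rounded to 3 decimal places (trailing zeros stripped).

Answer: 42.7

Derivation:
Executing turtle program step by step:
Start: pos=(0,0), heading=0, pen down
RT 120: heading 0 -> 240
FD 7.2: (0,0) -> (-3.6,-6.235) [heading=240, draw]
FD 11.4: (-3.6,-6.235) -> (-9.3,-16.108) [heading=240, draw]
PU: pen up
FD 12.4: (-9.3,-16.108) -> (-15.5,-26.847) [heading=240, move]
FD 3.6: (-15.5,-26.847) -> (-17.3,-29.964) [heading=240, move]
FD 11.1: (-17.3,-29.964) -> (-22.85,-39.577) [heading=240, move]
PD: pen down
FD 13.7: (-22.85,-39.577) -> (-29.7,-51.442) [heading=240, draw]
LT 30: heading 240 -> 270
FD 7.1: (-29.7,-51.442) -> (-29.7,-58.542) [heading=270, draw]
PD: pen down
LT 72: heading 270 -> 342
FD 3.3: (-29.7,-58.542) -> (-26.562,-59.562) [heading=342, draw]
Final: pos=(-26.562,-59.562), heading=342, 5 segment(s) drawn

Segment lengths:
  seg 1: (0,0) -> (-3.6,-6.235), length = 7.2
  seg 2: (-3.6,-6.235) -> (-9.3,-16.108), length = 11.4
  seg 3: (-22.85,-39.577) -> (-29.7,-51.442), length = 13.7
  seg 4: (-29.7,-51.442) -> (-29.7,-58.542), length = 7.1
  seg 5: (-29.7,-58.542) -> (-26.562,-59.562), length = 3.3
Total = 42.7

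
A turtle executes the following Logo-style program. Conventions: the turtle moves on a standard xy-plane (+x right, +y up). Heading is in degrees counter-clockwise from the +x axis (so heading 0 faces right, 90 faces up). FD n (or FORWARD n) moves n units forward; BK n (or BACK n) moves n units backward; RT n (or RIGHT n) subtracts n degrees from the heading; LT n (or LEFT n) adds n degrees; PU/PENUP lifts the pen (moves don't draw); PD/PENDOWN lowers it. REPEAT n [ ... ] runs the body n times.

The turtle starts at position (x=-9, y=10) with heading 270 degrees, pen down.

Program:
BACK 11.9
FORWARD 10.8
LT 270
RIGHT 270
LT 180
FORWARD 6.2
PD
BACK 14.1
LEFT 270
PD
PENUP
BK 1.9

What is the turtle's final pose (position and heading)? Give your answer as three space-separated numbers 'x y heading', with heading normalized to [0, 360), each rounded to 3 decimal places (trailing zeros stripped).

Answer: -10.9 3.2 0

Derivation:
Executing turtle program step by step:
Start: pos=(-9,10), heading=270, pen down
BK 11.9: (-9,10) -> (-9,21.9) [heading=270, draw]
FD 10.8: (-9,21.9) -> (-9,11.1) [heading=270, draw]
LT 270: heading 270 -> 180
RT 270: heading 180 -> 270
LT 180: heading 270 -> 90
FD 6.2: (-9,11.1) -> (-9,17.3) [heading=90, draw]
PD: pen down
BK 14.1: (-9,17.3) -> (-9,3.2) [heading=90, draw]
LT 270: heading 90 -> 0
PD: pen down
PU: pen up
BK 1.9: (-9,3.2) -> (-10.9,3.2) [heading=0, move]
Final: pos=(-10.9,3.2), heading=0, 4 segment(s) drawn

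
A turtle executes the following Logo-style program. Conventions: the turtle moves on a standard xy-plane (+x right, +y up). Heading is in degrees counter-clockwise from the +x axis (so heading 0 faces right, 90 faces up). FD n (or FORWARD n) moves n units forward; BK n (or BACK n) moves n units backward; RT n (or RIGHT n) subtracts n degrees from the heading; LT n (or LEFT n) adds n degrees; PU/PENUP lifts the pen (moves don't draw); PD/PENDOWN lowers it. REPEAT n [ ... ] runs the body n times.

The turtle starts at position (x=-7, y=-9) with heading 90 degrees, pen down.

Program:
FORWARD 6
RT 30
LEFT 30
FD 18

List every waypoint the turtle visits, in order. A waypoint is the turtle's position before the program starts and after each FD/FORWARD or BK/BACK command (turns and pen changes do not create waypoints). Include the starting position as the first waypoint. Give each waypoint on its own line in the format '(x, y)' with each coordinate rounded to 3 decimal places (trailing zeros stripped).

Executing turtle program step by step:
Start: pos=(-7,-9), heading=90, pen down
FD 6: (-7,-9) -> (-7,-3) [heading=90, draw]
RT 30: heading 90 -> 60
LT 30: heading 60 -> 90
FD 18: (-7,-3) -> (-7,15) [heading=90, draw]
Final: pos=(-7,15), heading=90, 2 segment(s) drawn
Waypoints (3 total):
(-7, -9)
(-7, -3)
(-7, 15)

Answer: (-7, -9)
(-7, -3)
(-7, 15)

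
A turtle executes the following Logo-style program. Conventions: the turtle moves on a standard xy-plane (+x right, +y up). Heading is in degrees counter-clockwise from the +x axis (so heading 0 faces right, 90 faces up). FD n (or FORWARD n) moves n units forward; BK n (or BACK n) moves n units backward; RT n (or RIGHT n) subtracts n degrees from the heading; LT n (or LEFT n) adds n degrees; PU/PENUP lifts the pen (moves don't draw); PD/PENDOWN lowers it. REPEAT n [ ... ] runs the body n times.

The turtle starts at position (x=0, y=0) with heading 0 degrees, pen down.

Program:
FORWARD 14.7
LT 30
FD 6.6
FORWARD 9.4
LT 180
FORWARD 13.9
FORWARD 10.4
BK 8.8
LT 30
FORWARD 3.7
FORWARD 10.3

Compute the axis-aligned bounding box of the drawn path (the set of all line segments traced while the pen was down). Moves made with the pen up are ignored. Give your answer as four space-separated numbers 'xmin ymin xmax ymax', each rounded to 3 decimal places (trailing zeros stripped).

Answer: 0 -11.874 28.556 8

Derivation:
Executing turtle program step by step:
Start: pos=(0,0), heading=0, pen down
FD 14.7: (0,0) -> (14.7,0) [heading=0, draw]
LT 30: heading 0 -> 30
FD 6.6: (14.7,0) -> (20.416,3.3) [heading=30, draw]
FD 9.4: (20.416,3.3) -> (28.556,8) [heading=30, draw]
LT 180: heading 30 -> 210
FD 13.9: (28.556,8) -> (16.519,1.05) [heading=210, draw]
FD 10.4: (16.519,1.05) -> (7.512,-4.15) [heading=210, draw]
BK 8.8: (7.512,-4.15) -> (15.133,0.25) [heading=210, draw]
LT 30: heading 210 -> 240
FD 3.7: (15.133,0.25) -> (13.283,-2.954) [heading=240, draw]
FD 10.3: (13.283,-2.954) -> (8.133,-11.874) [heading=240, draw]
Final: pos=(8.133,-11.874), heading=240, 8 segment(s) drawn

Segment endpoints: x in {0, 7.512, 8.133, 13.283, 14.7, 15.133, 16.519, 20.416, 28.556}, y in {-11.874, -4.15, -2.954, 0, 0.25, 1.05, 3.3, 8}
xmin=0, ymin=-11.874, xmax=28.556, ymax=8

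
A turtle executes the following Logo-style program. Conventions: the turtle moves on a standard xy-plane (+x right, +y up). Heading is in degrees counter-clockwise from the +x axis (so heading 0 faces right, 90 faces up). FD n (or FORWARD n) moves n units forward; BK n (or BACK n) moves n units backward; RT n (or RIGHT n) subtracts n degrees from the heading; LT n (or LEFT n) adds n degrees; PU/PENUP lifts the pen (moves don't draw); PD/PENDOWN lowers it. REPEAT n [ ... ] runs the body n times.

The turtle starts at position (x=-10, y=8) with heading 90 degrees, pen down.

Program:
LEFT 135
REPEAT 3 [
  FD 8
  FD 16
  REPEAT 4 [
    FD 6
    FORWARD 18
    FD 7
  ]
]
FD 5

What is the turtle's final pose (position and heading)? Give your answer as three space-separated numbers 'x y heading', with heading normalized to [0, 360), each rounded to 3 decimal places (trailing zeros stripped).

Executing turtle program step by step:
Start: pos=(-10,8), heading=90, pen down
LT 135: heading 90 -> 225
REPEAT 3 [
  -- iteration 1/3 --
  FD 8: (-10,8) -> (-15.657,2.343) [heading=225, draw]
  FD 16: (-15.657,2.343) -> (-26.971,-8.971) [heading=225, draw]
  REPEAT 4 [
    -- iteration 1/4 --
    FD 6: (-26.971,-8.971) -> (-31.213,-13.213) [heading=225, draw]
    FD 18: (-31.213,-13.213) -> (-43.941,-25.941) [heading=225, draw]
    FD 7: (-43.941,-25.941) -> (-48.891,-30.891) [heading=225, draw]
    -- iteration 2/4 --
    FD 6: (-48.891,-30.891) -> (-53.134,-35.134) [heading=225, draw]
    FD 18: (-53.134,-35.134) -> (-65.861,-47.861) [heading=225, draw]
    FD 7: (-65.861,-47.861) -> (-70.811,-52.811) [heading=225, draw]
    -- iteration 3/4 --
    FD 6: (-70.811,-52.811) -> (-75.054,-57.054) [heading=225, draw]
    FD 18: (-75.054,-57.054) -> (-87.782,-69.782) [heading=225, draw]
    FD 7: (-87.782,-69.782) -> (-92.731,-74.731) [heading=225, draw]
    -- iteration 4/4 --
    FD 6: (-92.731,-74.731) -> (-96.974,-78.974) [heading=225, draw]
    FD 18: (-96.974,-78.974) -> (-109.702,-91.702) [heading=225, draw]
    FD 7: (-109.702,-91.702) -> (-114.652,-96.652) [heading=225, draw]
  ]
  -- iteration 2/3 --
  FD 8: (-114.652,-96.652) -> (-120.309,-102.309) [heading=225, draw]
  FD 16: (-120.309,-102.309) -> (-131.622,-113.622) [heading=225, draw]
  REPEAT 4 [
    -- iteration 1/4 --
    FD 6: (-131.622,-113.622) -> (-135.865,-117.865) [heading=225, draw]
    FD 18: (-135.865,-117.865) -> (-148.593,-130.593) [heading=225, draw]
    FD 7: (-148.593,-130.593) -> (-153.543,-135.543) [heading=225, draw]
    -- iteration 2/4 --
    FD 6: (-153.543,-135.543) -> (-157.785,-139.785) [heading=225, draw]
    FD 18: (-157.785,-139.785) -> (-170.513,-152.513) [heading=225, draw]
    FD 7: (-170.513,-152.513) -> (-175.463,-157.463) [heading=225, draw]
    -- iteration 3/4 --
    FD 6: (-175.463,-157.463) -> (-179.706,-161.706) [heading=225, draw]
    FD 18: (-179.706,-161.706) -> (-192.434,-174.434) [heading=225, draw]
    FD 7: (-192.434,-174.434) -> (-197.383,-179.383) [heading=225, draw]
    -- iteration 4/4 --
    FD 6: (-197.383,-179.383) -> (-201.626,-183.626) [heading=225, draw]
    FD 18: (-201.626,-183.626) -> (-214.354,-196.354) [heading=225, draw]
    FD 7: (-214.354,-196.354) -> (-219.304,-201.304) [heading=225, draw]
  ]
  -- iteration 3/3 --
  FD 8: (-219.304,-201.304) -> (-224.96,-206.96) [heading=225, draw]
  FD 16: (-224.96,-206.96) -> (-236.274,-218.274) [heading=225, draw]
  REPEAT 4 [
    -- iteration 1/4 --
    FD 6: (-236.274,-218.274) -> (-240.517,-222.517) [heading=225, draw]
    FD 18: (-240.517,-222.517) -> (-253.245,-235.245) [heading=225, draw]
    FD 7: (-253.245,-235.245) -> (-258.194,-240.194) [heading=225, draw]
    -- iteration 2/4 --
    FD 6: (-258.194,-240.194) -> (-262.437,-244.437) [heading=225, draw]
    FD 18: (-262.437,-244.437) -> (-275.165,-257.165) [heading=225, draw]
    FD 7: (-275.165,-257.165) -> (-280.115,-262.115) [heading=225, draw]
    -- iteration 3/4 --
    FD 6: (-280.115,-262.115) -> (-284.357,-266.357) [heading=225, draw]
    FD 18: (-284.357,-266.357) -> (-297.085,-279.085) [heading=225, draw]
    FD 7: (-297.085,-279.085) -> (-302.035,-284.035) [heading=225, draw]
    -- iteration 4/4 --
    FD 6: (-302.035,-284.035) -> (-306.278,-288.278) [heading=225, draw]
    FD 18: (-306.278,-288.278) -> (-319.006,-301.006) [heading=225, draw]
    FD 7: (-319.006,-301.006) -> (-323.955,-305.955) [heading=225, draw]
  ]
]
FD 5: (-323.955,-305.955) -> (-327.491,-309.491) [heading=225, draw]
Final: pos=(-327.491,-309.491), heading=225, 43 segment(s) drawn

Answer: -327.491 -309.491 225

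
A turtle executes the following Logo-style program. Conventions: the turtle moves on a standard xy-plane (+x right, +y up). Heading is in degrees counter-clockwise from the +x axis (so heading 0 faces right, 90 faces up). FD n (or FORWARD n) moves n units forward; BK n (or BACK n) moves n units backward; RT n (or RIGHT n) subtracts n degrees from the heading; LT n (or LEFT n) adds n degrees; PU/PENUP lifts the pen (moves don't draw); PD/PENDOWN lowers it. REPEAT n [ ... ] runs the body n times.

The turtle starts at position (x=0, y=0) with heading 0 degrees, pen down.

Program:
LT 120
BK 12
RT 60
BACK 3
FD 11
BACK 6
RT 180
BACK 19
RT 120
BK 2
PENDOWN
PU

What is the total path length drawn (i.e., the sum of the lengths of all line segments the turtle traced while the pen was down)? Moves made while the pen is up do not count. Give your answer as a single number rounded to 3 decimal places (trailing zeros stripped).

Answer: 53

Derivation:
Executing turtle program step by step:
Start: pos=(0,0), heading=0, pen down
LT 120: heading 0 -> 120
BK 12: (0,0) -> (6,-10.392) [heading=120, draw]
RT 60: heading 120 -> 60
BK 3: (6,-10.392) -> (4.5,-12.99) [heading=60, draw]
FD 11: (4.5,-12.99) -> (10,-3.464) [heading=60, draw]
BK 6: (10,-3.464) -> (7,-8.66) [heading=60, draw]
RT 180: heading 60 -> 240
BK 19: (7,-8.66) -> (16.5,7.794) [heading=240, draw]
RT 120: heading 240 -> 120
BK 2: (16.5,7.794) -> (17.5,6.062) [heading=120, draw]
PD: pen down
PU: pen up
Final: pos=(17.5,6.062), heading=120, 6 segment(s) drawn

Segment lengths:
  seg 1: (0,0) -> (6,-10.392), length = 12
  seg 2: (6,-10.392) -> (4.5,-12.99), length = 3
  seg 3: (4.5,-12.99) -> (10,-3.464), length = 11
  seg 4: (10,-3.464) -> (7,-8.66), length = 6
  seg 5: (7,-8.66) -> (16.5,7.794), length = 19
  seg 6: (16.5,7.794) -> (17.5,6.062), length = 2
Total = 53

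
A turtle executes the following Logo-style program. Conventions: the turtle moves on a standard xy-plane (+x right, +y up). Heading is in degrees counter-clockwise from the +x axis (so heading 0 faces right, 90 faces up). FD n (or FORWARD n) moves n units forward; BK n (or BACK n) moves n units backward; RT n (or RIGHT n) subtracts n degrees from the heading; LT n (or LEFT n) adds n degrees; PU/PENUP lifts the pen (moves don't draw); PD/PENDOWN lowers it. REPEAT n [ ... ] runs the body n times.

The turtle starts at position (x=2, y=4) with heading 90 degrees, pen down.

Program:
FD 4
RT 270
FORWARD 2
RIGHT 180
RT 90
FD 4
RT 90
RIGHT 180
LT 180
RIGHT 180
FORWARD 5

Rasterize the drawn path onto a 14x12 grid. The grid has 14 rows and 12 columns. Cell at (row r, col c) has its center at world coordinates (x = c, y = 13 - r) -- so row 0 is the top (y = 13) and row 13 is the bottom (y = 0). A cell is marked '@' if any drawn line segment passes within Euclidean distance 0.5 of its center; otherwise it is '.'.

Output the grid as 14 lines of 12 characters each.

Answer: ............
............
............
............
............
@@@.........
@.@.........
@.@.........
@.@.........
@@@@@@......
............
............
............
............

Derivation:
Segment 0: (2,4) -> (2,8)
Segment 1: (2,8) -> (0,8)
Segment 2: (0,8) -> (0,4)
Segment 3: (0,4) -> (5,4)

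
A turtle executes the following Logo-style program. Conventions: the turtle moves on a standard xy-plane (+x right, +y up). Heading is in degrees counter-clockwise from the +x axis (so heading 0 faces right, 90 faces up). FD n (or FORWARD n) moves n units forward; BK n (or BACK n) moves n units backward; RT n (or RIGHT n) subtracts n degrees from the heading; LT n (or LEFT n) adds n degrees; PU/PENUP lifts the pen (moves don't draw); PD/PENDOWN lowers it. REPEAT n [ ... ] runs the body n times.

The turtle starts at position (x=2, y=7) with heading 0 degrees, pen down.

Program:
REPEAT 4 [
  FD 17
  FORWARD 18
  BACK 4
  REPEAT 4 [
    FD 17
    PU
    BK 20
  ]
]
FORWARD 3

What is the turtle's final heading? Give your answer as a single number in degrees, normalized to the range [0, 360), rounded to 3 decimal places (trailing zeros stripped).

Executing turtle program step by step:
Start: pos=(2,7), heading=0, pen down
REPEAT 4 [
  -- iteration 1/4 --
  FD 17: (2,7) -> (19,7) [heading=0, draw]
  FD 18: (19,7) -> (37,7) [heading=0, draw]
  BK 4: (37,7) -> (33,7) [heading=0, draw]
  REPEAT 4 [
    -- iteration 1/4 --
    FD 17: (33,7) -> (50,7) [heading=0, draw]
    PU: pen up
    BK 20: (50,7) -> (30,7) [heading=0, move]
    -- iteration 2/4 --
    FD 17: (30,7) -> (47,7) [heading=0, move]
    PU: pen up
    BK 20: (47,7) -> (27,7) [heading=0, move]
    -- iteration 3/4 --
    FD 17: (27,7) -> (44,7) [heading=0, move]
    PU: pen up
    BK 20: (44,7) -> (24,7) [heading=0, move]
    -- iteration 4/4 --
    FD 17: (24,7) -> (41,7) [heading=0, move]
    PU: pen up
    BK 20: (41,7) -> (21,7) [heading=0, move]
  ]
  -- iteration 2/4 --
  FD 17: (21,7) -> (38,7) [heading=0, move]
  FD 18: (38,7) -> (56,7) [heading=0, move]
  BK 4: (56,7) -> (52,7) [heading=0, move]
  REPEAT 4 [
    -- iteration 1/4 --
    FD 17: (52,7) -> (69,7) [heading=0, move]
    PU: pen up
    BK 20: (69,7) -> (49,7) [heading=0, move]
    -- iteration 2/4 --
    FD 17: (49,7) -> (66,7) [heading=0, move]
    PU: pen up
    BK 20: (66,7) -> (46,7) [heading=0, move]
    -- iteration 3/4 --
    FD 17: (46,7) -> (63,7) [heading=0, move]
    PU: pen up
    BK 20: (63,7) -> (43,7) [heading=0, move]
    -- iteration 4/4 --
    FD 17: (43,7) -> (60,7) [heading=0, move]
    PU: pen up
    BK 20: (60,7) -> (40,7) [heading=0, move]
  ]
  -- iteration 3/4 --
  FD 17: (40,7) -> (57,7) [heading=0, move]
  FD 18: (57,7) -> (75,7) [heading=0, move]
  BK 4: (75,7) -> (71,7) [heading=0, move]
  REPEAT 4 [
    -- iteration 1/4 --
    FD 17: (71,7) -> (88,7) [heading=0, move]
    PU: pen up
    BK 20: (88,7) -> (68,7) [heading=0, move]
    -- iteration 2/4 --
    FD 17: (68,7) -> (85,7) [heading=0, move]
    PU: pen up
    BK 20: (85,7) -> (65,7) [heading=0, move]
    -- iteration 3/4 --
    FD 17: (65,7) -> (82,7) [heading=0, move]
    PU: pen up
    BK 20: (82,7) -> (62,7) [heading=0, move]
    -- iteration 4/4 --
    FD 17: (62,7) -> (79,7) [heading=0, move]
    PU: pen up
    BK 20: (79,7) -> (59,7) [heading=0, move]
  ]
  -- iteration 4/4 --
  FD 17: (59,7) -> (76,7) [heading=0, move]
  FD 18: (76,7) -> (94,7) [heading=0, move]
  BK 4: (94,7) -> (90,7) [heading=0, move]
  REPEAT 4 [
    -- iteration 1/4 --
    FD 17: (90,7) -> (107,7) [heading=0, move]
    PU: pen up
    BK 20: (107,7) -> (87,7) [heading=0, move]
    -- iteration 2/4 --
    FD 17: (87,7) -> (104,7) [heading=0, move]
    PU: pen up
    BK 20: (104,7) -> (84,7) [heading=0, move]
    -- iteration 3/4 --
    FD 17: (84,7) -> (101,7) [heading=0, move]
    PU: pen up
    BK 20: (101,7) -> (81,7) [heading=0, move]
    -- iteration 4/4 --
    FD 17: (81,7) -> (98,7) [heading=0, move]
    PU: pen up
    BK 20: (98,7) -> (78,7) [heading=0, move]
  ]
]
FD 3: (78,7) -> (81,7) [heading=0, move]
Final: pos=(81,7), heading=0, 4 segment(s) drawn

Answer: 0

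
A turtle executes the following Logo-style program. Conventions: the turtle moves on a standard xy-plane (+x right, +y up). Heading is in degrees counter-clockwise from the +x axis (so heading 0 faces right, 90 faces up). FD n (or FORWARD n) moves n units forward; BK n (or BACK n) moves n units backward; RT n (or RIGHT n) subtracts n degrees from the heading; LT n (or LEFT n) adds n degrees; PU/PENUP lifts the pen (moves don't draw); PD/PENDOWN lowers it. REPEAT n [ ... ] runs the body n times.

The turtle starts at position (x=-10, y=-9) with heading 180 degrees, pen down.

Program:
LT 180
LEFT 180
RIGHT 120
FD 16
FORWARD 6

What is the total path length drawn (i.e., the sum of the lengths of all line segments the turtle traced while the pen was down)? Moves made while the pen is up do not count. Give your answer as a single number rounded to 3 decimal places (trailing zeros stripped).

Answer: 22

Derivation:
Executing turtle program step by step:
Start: pos=(-10,-9), heading=180, pen down
LT 180: heading 180 -> 0
LT 180: heading 0 -> 180
RT 120: heading 180 -> 60
FD 16: (-10,-9) -> (-2,4.856) [heading=60, draw]
FD 6: (-2,4.856) -> (1,10.053) [heading=60, draw]
Final: pos=(1,10.053), heading=60, 2 segment(s) drawn

Segment lengths:
  seg 1: (-10,-9) -> (-2,4.856), length = 16
  seg 2: (-2,4.856) -> (1,10.053), length = 6
Total = 22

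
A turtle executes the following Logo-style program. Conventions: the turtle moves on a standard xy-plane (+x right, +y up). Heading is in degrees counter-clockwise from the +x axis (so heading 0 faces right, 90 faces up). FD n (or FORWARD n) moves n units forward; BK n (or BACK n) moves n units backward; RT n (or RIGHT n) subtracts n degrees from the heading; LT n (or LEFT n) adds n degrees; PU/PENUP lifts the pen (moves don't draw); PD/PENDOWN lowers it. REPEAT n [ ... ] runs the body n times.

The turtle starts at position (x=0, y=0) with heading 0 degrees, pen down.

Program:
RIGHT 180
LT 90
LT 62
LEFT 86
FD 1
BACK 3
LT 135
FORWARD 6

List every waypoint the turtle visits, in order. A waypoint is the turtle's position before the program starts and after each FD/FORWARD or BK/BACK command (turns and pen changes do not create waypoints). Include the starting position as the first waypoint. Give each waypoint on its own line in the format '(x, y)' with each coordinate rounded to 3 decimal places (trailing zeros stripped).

Executing turtle program step by step:
Start: pos=(0,0), heading=0, pen down
RT 180: heading 0 -> 180
LT 90: heading 180 -> 270
LT 62: heading 270 -> 332
LT 86: heading 332 -> 58
FD 1: (0,0) -> (0.53,0.848) [heading=58, draw]
BK 3: (0.53,0.848) -> (-1.06,-1.696) [heading=58, draw]
LT 135: heading 58 -> 193
FD 6: (-1.06,-1.696) -> (-6.906,-3.046) [heading=193, draw]
Final: pos=(-6.906,-3.046), heading=193, 3 segment(s) drawn
Waypoints (4 total):
(0, 0)
(0.53, 0.848)
(-1.06, -1.696)
(-6.906, -3.046)

Answer: (0, 0)
(0.53, 0.848)
(-1.06, -1.696)
(-6.906, -3.046)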